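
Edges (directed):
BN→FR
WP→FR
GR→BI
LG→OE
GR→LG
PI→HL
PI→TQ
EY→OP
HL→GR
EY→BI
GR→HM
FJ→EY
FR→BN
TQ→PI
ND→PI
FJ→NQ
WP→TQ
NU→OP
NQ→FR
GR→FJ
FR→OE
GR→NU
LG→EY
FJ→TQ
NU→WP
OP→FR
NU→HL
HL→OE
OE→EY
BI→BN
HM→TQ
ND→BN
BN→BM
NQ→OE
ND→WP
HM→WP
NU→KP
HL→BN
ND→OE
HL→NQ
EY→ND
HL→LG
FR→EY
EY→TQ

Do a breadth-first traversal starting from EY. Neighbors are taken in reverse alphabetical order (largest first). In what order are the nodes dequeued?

Visit EY; enqueue TQ, OP, ND, BI → queue [TQ, OP, ND, BI]
Visit TQ; enqueue PI → queue [OP, ND, BI, PI]
Visit OP; enqueue FR → queue [ND, BI, PI, FR]
Visit ND; enqueue WP, OE, BN → queue [BI, PI, FR, WP, OE, BN]
Visit BI → queue [PI, FR, WP, OE, BN]
Visit PI; enqueue HL → queue [FR, WP, OE, BN, HL]
Visit FR → queue [WP, OE, BN, HL]
Visit WP → queue [OE, BN, HL]
Visit OE → queue [BN, HL]
Visit BN; enqueue BM → queue [HL, BM]
Visit HL; enqueue NQ, LG, GR → queue [BM, NQ, LG, GR]
Visit BM → queue [NQ, LG, GR]
Visit NQ → queue [LG, GR]
Visit LG → queue [GR]
Visit GR; enqueue NU, HM, FJ → queue [NU, HM, FJ]
Visit NU; enqueue KP → queue [HM, FJ, KP]
Visit HM → queue [FJ, KP]
Visit FJ → queue [KP]
Visit KP → queue []

EY -> TQ -> OP -> ND -> BI -> PI -> FR -> WP -> OE -> BN -> HL -> BM -> NQ -> LG -> GR -> NU -> HM -> FJ -> KP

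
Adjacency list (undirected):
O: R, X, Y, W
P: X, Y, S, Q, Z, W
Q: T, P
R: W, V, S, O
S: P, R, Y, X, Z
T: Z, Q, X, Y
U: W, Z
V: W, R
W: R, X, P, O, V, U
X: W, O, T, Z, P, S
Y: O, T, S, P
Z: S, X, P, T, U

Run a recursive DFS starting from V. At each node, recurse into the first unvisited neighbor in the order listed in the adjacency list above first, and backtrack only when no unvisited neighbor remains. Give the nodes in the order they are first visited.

V, W, R, S, P, X, O, Y, T, Z, U, Q

Visit V
V → W
W → R
R → S
S → P
P → X
X → O
O → Y
Y → T
T → Z
Z → U
T → Q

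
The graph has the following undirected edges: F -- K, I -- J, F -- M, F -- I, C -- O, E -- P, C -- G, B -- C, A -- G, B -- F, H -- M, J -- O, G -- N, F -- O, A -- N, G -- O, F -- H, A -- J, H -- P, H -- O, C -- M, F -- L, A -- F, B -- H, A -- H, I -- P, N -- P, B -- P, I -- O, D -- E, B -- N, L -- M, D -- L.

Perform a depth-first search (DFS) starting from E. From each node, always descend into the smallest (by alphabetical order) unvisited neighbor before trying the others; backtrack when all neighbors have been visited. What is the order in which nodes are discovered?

Visit E
E → D
D → L
L → F
F → A
A → G
G → C
C → B
B → H
H → M
H → O
O → I
I → J
I → P
P → N
F → K

E D L F A G C B H M O I J P N K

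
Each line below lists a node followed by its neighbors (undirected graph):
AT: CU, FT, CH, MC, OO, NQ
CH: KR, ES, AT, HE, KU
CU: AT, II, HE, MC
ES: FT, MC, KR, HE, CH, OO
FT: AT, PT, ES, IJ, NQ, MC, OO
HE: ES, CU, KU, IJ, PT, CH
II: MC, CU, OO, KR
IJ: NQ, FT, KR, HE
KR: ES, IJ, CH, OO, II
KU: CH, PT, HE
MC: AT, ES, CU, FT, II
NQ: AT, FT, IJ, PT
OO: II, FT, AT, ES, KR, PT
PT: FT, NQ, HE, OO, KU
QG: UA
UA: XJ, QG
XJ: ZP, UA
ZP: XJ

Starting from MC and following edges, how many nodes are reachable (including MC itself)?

14

BFS from MC visits: MC, II, FT, ES, CU, AT, OO, KR, PT, NQ, IJ, HE, CH, KU
Reachable nodes: 14 of 18 total.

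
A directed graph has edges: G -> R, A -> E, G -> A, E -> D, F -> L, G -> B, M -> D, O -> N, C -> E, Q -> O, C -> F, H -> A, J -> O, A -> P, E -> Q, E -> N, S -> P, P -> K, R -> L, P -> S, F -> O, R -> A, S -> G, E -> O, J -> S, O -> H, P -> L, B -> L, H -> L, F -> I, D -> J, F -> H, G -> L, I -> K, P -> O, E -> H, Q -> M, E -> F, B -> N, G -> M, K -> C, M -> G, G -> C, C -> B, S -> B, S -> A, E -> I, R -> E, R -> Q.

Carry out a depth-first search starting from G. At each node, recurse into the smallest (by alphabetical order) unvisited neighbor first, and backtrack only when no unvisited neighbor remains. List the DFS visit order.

G, A, E, D, J, O, H, L, N, S, B, P, K, C, F, I, Q, M, R

Visit G
G → A
A → E
E → D
D → J
J → O
O → H
H → L
O → N
J → S
S → B
S → P
P → K
K → C
C → F
F → I
E → Q
Q → M
G → R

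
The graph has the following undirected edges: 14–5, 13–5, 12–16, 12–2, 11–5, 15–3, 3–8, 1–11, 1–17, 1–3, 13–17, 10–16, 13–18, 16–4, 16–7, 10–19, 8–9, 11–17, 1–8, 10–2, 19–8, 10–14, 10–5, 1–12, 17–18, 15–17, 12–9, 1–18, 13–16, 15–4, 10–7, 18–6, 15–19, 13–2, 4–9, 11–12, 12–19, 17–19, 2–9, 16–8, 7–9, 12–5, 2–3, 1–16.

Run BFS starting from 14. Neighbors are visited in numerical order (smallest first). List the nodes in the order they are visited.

Visit 14; enqueue 5, 10 → queue [5, 10]
Visit 5; enqueue 11, 12, 13 → queue [10, 11, 12, 13]
Visit 10; enqueue 2, 7, 16, 19 → queue [11, 12, 13, 2, 7, 16, 19]
Visit 11; enqueue 1, 17 → queue [12, 13, 2, 7, 16, 19, 1, 17]
Visit 12; enqueue 9 → queue [13, 2, 7, 16, 19, 1, 17, 9]
Visit 13; enqueue 18 → queue [2, 7, 16, 19, 1, 17, 9, 18]
Visit 2; enqueue 3 → queue [7, 16, 19, 1, 17, 9, 18, 3]
Visit 7 → queue [16, 19, 1, 17, 9, 18, 3]
Visit 16; enqueue 4, 8 → queue [19, 1, 17, 9, 18, 3, 4, 8]
Visit 19; enqueue 15 → queue [1, 17, 9, 18, 3, 4, 8, 15]
Visit 1 → queue [17, 9, 18, 3, 4, 8, 15]
Visit 17 → queue [9, 18, 3, 4, 8, 15]
Visit 9 → queue [18, 3, 4, 8, 15]
Visit 18; enqueue 6 → queue [3, 4, 8, 15, 6]
Visit 3 → queue [4, 8, 15, 6]
Visit 4 → queue [8, 15, 6]
Visit 8 → queue [15, 6]
Visit 15 → queue [6]
Visit 6 → queue []

14 → 5 → 10 → 11 → 12 → 13 → 2 → 7 → 16 → 19 → 1 → 17 → 9 → 18 → 3 → 4 → 8 → 15 → 6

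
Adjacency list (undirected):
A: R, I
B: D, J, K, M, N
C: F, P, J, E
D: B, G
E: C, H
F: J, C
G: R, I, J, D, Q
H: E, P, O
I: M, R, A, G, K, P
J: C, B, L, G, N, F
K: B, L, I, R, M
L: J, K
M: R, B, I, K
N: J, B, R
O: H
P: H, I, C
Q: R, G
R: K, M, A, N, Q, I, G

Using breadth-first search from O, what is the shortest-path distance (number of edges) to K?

4

Level 0: O
Level 1: H
Level 2: E, P
Level 3: C, I
Level 4: A, F, G, J, K, M, R
Level 5: B, D, L, N, Q
K first appears at level 4.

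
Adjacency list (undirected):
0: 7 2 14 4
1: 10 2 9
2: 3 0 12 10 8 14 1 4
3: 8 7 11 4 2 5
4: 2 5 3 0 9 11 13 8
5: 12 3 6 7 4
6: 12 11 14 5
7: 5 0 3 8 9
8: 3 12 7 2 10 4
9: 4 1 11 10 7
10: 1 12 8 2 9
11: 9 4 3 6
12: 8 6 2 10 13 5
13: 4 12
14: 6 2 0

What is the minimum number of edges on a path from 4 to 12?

Level 0: 4
Level 1: 0, 2, 3, 5, 8, 9, 11, 13
Level 2: 1, 6, 7, 10, 12, 14
12 first appears at level 2.

2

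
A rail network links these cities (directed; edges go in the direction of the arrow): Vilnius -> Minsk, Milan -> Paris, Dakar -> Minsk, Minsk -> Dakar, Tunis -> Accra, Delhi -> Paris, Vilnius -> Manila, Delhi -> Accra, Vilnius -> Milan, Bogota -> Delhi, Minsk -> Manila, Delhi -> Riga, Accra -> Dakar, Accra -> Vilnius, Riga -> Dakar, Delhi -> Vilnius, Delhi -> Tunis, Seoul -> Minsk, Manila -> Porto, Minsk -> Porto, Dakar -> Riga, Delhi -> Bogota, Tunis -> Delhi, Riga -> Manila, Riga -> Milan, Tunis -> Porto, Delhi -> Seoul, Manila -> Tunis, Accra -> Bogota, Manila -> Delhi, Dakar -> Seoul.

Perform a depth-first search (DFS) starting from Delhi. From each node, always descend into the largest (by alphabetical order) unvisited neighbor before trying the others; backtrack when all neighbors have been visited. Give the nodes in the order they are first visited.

Delhi Vilnius Minsk Porto Manila Tunis Accra Dakar Seoul Riga Milan Paris Bogota

Visit Delhi
Delhi → Vilnius
Vilnius → Minsk
Minsk → Porto
Minsk → Manila
Manila → Tunis
Tunis → Accra
Accra → Dakar
Dakar → Seoul
Dakar → Riga
Riga → Milan
Milan → Paris
Accra → Bogota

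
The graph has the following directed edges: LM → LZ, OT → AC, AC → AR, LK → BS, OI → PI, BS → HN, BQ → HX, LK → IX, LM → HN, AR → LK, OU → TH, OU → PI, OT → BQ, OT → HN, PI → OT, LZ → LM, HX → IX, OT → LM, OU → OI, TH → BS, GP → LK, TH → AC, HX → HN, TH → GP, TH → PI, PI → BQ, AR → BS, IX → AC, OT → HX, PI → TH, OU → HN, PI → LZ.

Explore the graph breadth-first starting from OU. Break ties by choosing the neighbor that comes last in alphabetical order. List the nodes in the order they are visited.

OU → TH → PI → OI → HN → GP → BS → AC → OT → LZ → BQ → LK → AR → LM → HX → IX

Visit OU; enqueue TH, PI, OI, HN → queue [TH, PI, OI, HN]
Visit TH; enqueue GP, BS, AC → queue [PI, OI, HN, GP, BS, AC]
Visit PI; enqueue OT, LZ, BQ → queue [OI, HN, GP, BS, AC, OT, LZ, BQ]
Visit OI → queue [HN, GP, BS, AC, OT, LZ, BQ]
Visit HN → queue [GP, BS, AC, OT, LZ, BQ]
Visit GP; enqueue LK → queue [BS, AC, OT, LZ, BQ, LK]
Visit BS → queue [AC, OT, LZ, BQ, LK]
Visit AC; enqueue AR → queue [OT, LZ, BQ, LK, AR]
Visit OT; enqueue LM, HX → queue [LZ, BQ, LK, AR, LM, HX]
Visit LZ → queue [BQ, LK, AR, LM, HX]
Visit BQ → queue [LK, AR, LM, HX]
Visit LK; enqueue IX → queue [AR, LM, HX, IX]
Visit AR → queue [LM, HX, IX]
Visit LM → queue [HX, IX]
Visit HX → queue [IX]
Visit IX → queue []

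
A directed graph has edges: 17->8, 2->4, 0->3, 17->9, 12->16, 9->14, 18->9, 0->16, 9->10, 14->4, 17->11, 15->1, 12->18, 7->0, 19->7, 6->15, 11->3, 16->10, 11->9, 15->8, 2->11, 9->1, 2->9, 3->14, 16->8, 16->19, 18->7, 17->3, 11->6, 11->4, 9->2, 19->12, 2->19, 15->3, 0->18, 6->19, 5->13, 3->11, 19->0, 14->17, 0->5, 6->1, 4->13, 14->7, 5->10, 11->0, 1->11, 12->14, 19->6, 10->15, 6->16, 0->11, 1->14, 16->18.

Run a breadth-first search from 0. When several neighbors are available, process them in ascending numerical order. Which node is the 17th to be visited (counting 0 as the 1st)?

15

Visit 0; enqueue 3, 5, 11, 16, 18 → queue [3, 5, 11, 16, 18]
Visit 3; enqueue 14 → queue [5, 11, 16, 18, 14]
Visit 5; enqueue 10, 13 → queue [11, 16, 18, 14, 10, 13]
Visit 11; enqueue 4, 6, 9 → queue [16, 18, 14, 10, 13, 4, 6, 9]
Visit 16; enqueue 8, 19 → queue [18, 14, 10, 13, 4, 6, 9, 8, 19]
Visit 18; enqueue 7 → queue [14, 10, 13, 4, 6, 9, 8, 19, 7]
Visit 14; enqueue 17 → queue [10, 13, 4, 6, 9, 8, 19, 7, 17]
Visit 10; enqueue 15 → queue [13, 4, 6, 9, 8, 19, 7, 17, 15]
Visit 13 → queue [4, 6, 9, 8, 19, 7, 17, 15]
Visit 4 → queue [6, 9, 8, 19, 7, 17, 15]
Visit 6; enqueue 1 → queue [9, 8, 19, 7, 17, 15, 1]
Visit 9; enqueue 2 → queue [8, 19, 7, 17, 15, 1, 2]
Visit 8 → queue [19, 7, 17, 15, 1, 2]
Visit 19; enqueue 12 → queue [7, 17, 15, 1, 2, 12]
Visit 7 → queue [17, 15, 1, 2, 12]
Visit 17 → queue [15, 1, 2, 12]
Visit 15 → queue [1, 2, 12]
Visit 1 → queue [2, 12]
Visit 2 → queue [12]
Visit 12 → queue []

Visit order: 0, 3, 5, 11, 16, 18, 14, 10, 13, 4, 6, 9, 8, 19, 7, 17, 15, 1, 2, 12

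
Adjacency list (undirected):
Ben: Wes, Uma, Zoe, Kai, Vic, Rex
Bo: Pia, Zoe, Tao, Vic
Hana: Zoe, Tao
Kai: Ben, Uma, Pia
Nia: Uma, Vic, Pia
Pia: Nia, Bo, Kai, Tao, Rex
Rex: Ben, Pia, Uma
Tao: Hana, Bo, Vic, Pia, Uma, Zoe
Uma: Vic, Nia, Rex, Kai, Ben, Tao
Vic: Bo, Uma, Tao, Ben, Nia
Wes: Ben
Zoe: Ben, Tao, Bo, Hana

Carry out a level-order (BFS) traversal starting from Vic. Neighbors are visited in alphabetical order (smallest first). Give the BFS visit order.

Vic → Ben → Bo → Nia → Tao → Uma → Kai → Rex → Wes → Zoe → Pia → Hana

Visit Vic; enqueue Ben, Bo, Nia, Tao, Uma → queue [Ben, Bo, Nia, Tao, Uma]
Visit Ben; enqueue Kai, Rex, Wes, Zoe → queue [Bo, Nia, Tao, Uma, Kai, Rex, Wes, Zoe]
Visit Bo; enqueue Pia → queue [Nia, Tao, Uma, Kai, Rex, Wes, Zoe, Pia]
Visit Nia → queue [Tao, Uma, Kai, Rex, Wes, Zoe, Pia]
Visit Tao; enqueue Hana → queue [Uma, Kai, Rex, Wes, Zoe, Pia, Hana]
Visit Uma → queue [Kai, Rex, Wes, Zoe, Pia, Hana]
Visit Kai → queue [Rex, Wes, Zoe, Pia, Hana]
Visit Rex → queue [Wes, Zoe, Pia, Hana]
Visit Wes → queue [Zoe, Pia, Hana]
Visit Zoe → queue [Pia, Hana]
Visit Pia → queue [Hana]
Visit Hana → queue []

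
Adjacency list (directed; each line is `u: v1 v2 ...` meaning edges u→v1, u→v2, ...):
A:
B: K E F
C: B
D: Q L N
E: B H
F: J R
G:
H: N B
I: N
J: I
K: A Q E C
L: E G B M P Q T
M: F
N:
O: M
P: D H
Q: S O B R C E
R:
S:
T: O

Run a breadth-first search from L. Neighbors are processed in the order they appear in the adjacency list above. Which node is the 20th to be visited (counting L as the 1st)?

Visit L; enqueue E, G, B, M, P, Q, T → queue [E, G, B, M, P, Q, T]
Visit E; enqueue H → queue [G, B, M, P, Q, T, H]
Visit G → queue [B, M, P, Q, T, H]
Visit B; enqueue K, F → queue [M, P, Q, T, H, K, F]
Visit M → queue [P, Q, T, H, K, F]
Visit P; enqueue D → queue [Q, T, H, K, F, D]
Visit Q; enqueue S, O, R, C → queue [T, H, K, F, D, S, O, R, C]
Visit T → queue [H, K, F, D, S, O, R, C]
Visit H; enqueue N → queue [K, F, D, S, O, R, C, N]
Visit K; enqueue A → queue [F, D, S, O, R, C, N, A]
Visit F; enqueue J → queue [D, S, O, R, C, N, A, J]
Visit D → queue [S, O, R, C, N, A, J]
Visit S → queue [O, R, C, N, A, J]
Visit O → queue [R, C, N, A, J]
Visit R → queue [C, N, A, J]
Visit C → queue [N, A, J]
Visit N → queue [A, J]
Visit A → queue [J]
Visit J; enqueue I → queue [I]
Visit I → queue []

Visit order: L, E, G, B, M, P, Q, T, H, K, F, D, S, O, R, C, N, A, J, I

I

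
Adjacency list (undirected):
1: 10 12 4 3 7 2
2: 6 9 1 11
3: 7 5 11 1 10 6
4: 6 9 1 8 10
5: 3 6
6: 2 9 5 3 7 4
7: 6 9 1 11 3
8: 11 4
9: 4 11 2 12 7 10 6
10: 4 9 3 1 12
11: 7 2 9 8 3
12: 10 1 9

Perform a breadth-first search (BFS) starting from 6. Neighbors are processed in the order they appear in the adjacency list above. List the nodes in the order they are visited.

6 2 9 5 3 7 4 1 11 12 10 8

Visit 6; enqueue 2, 9, 5, 3, 7, 4 → queue [2, 9, 5, 3, 7, 4]
Visit 2; enqueue 1, 11 → queue [9, 5, 3, 7, 4, 1, 11]
Visit 9; enqueue 12, 10 → queue [5, 3, 7, 4, 1, 11, 12, 10]
Visit 5 → queue [3, 7, 4, 1, 11, 12, 10]
Visit 3 → queue [7, 4, 1, 11, 12, 10]
Visit 7 → queue [4, 1, 11, 12, 10]
Visit 4; enqueue 8 → queue [1, 11, 12, 10, 8]
Visit 1 → queue [11, 12, 10, 8]
Visit 11 → queue [12, 10, 8]
Visit 12 → queue [10, 8]
Visit 10 → queue [8]
Visit 8 → queue []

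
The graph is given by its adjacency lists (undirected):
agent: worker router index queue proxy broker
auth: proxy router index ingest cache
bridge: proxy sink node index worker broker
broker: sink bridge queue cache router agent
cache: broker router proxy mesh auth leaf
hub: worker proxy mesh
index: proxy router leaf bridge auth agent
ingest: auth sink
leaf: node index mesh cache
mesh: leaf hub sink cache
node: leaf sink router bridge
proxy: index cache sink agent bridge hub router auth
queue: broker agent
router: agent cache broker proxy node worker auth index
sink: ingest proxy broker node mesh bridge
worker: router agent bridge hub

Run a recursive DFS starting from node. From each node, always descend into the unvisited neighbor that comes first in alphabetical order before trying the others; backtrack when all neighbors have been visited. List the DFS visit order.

node → bridge → broker → agent → index → auth → cache → leaf → mesh → hub → proxy → router → worker → sink → ingest → queue

Visit node
node → bridge
bridge → broker
broker → agent
agent → index
index → auth
auth → cache
cache → leaf
leaf → mesh
mesh → hub
hub → proxy
proxy → router
router → worker
proxy → sink
sink → ingest
agent → queue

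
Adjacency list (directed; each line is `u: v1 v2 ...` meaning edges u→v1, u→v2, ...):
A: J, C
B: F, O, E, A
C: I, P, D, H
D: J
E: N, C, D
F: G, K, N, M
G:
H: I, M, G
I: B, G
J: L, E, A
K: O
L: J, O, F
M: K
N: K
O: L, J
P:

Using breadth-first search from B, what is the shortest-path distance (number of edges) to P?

Level 0: B
Level 1: A, E, F, O
Level 2: C, D, G, J, K, L, M, N
Level 3: H, I, P
P first appears at level 3.

3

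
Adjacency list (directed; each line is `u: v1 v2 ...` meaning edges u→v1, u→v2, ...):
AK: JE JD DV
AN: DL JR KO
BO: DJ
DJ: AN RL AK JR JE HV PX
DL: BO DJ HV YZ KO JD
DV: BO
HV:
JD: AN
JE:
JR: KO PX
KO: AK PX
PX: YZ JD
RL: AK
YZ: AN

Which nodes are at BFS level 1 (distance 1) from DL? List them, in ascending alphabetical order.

Level 0: DL
Level 1: BO, DJ, HV, JD, KO, YZ
Level 2: AK, AN, JE, JR, PX, RL
Level 3: DV

BO, DJ, HV, JD, KO, YZ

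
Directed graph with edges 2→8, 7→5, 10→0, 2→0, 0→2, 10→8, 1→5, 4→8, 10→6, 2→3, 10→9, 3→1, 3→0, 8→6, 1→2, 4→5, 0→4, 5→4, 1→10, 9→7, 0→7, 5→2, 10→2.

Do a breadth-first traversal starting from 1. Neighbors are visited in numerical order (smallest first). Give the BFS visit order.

1, 2, 5, 10, 0, 3, 8, 4, 6, 9, 7

Visit 1; enqueue 2, 5, 10 → queue [2, 5, 10]
Visit 2; enqueue 0, 3, 8 → queue [5, 10, 0, 3, 8]
Visit 5; enqueue 4 → queue [10, 0, 3, 8, 4]
Visit 10; enqueue 6, 9 → queue [0, 3, 8, 4, 6, 9]
Visit 0; enqueue 7 → queue [3, 8, 4, 6, 9, 7]
Visit 3 → queue [8, 4, 6, 9, 7]
Visit 8 → queue [4, 6, 9, 7]
Visit 4 → queue [6, 9, 7]
Visit 6 → queue [9, 7]
Visit 9 → queue [7]
Visit 7 → queue []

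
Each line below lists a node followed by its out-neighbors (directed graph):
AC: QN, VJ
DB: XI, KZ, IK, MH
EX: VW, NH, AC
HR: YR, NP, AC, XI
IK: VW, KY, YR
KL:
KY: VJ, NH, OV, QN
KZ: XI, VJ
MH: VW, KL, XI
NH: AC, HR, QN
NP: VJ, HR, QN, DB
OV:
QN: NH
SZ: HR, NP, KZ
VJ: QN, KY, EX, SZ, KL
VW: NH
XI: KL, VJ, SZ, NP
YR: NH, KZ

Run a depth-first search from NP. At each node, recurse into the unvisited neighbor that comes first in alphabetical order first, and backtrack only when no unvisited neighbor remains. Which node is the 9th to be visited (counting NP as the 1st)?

EX

Visit NP
NP → DB
DB → IK
IK → KY
KY → NH
NH → AC
AC → QN
AC → VJ
VJ → EX
EX → VW
VJ → KL
VJ → SZ
SZ → HR
HR → XI
HR → YR
YR → KZ
KY → OV
DB → MH

Visit order: NP, DB, IK, KY, NH, AC, QN, VJ, EX, VW, KL, SZ, HR, XI, YR, KZ, OV, MH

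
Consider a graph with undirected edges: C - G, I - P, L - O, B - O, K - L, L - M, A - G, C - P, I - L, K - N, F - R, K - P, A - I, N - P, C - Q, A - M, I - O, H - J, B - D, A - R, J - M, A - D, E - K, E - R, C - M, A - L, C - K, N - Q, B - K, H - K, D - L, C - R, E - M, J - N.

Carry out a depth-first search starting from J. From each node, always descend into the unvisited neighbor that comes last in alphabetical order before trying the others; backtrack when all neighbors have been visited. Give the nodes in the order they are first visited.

J N Q C R F E M L O I P K H B D A G

Visit J
J → N
N → Q
Q → C
C → R
R → F
R → E
E → M
M → L
L → O
O → I
I → P
P → K
K → H
K → B
B → D
D → A
A → G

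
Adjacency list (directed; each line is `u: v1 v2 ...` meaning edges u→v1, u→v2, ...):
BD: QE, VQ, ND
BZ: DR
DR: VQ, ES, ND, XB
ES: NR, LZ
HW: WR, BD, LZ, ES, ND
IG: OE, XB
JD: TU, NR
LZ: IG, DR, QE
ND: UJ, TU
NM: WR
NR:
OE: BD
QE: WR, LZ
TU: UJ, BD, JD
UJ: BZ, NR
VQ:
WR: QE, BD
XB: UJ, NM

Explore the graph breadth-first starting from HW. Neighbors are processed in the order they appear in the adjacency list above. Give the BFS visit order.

HW, WR, BD, LZ, ES, ND, QE, VQ, IG, DR, NR, UJ, TU, OE, XB, BZ, JD, NM

Visit HW; enqueue WR, BD, LZ, ES, ND → queue [WR, BD, LZ, ES, ND]
Visit WR; enqueue QE → queue [BD, LZ, ES, ND, QE]
Visit BD; enqueue VQ → queue [LZ, ES, ND, QE, VQ]
Visit LZ; enqueue IG, DR → queue [ES, ND, QE, VQ, IG, DR]
Visit ES; enqueue NR → queue [ND, QE, VQ, IG, DR, NR]
Visit ND; enqueue UJ, TU → queue [QE, VQ, IG, DR, NR, UJ, TU]
Visit QE → queue [VQ, IG, DR, NR, UJ, TU]
Visit VQ → queue [IG, DR, NR, UJ, TU]
Visit IG; enqueue OE, XB → queue [DR, NR, UJ, TU, OE, XB]
Visit DR → queue [NR, UJ, TU, OE, XB]
Visit NR → queue [UJ, TU, OE, XB]
Visit UJ; enqueue BZ → queue [TU, OE, XB, BZ]
Visit TU; enqueue JD → queue [OE, XB, BZ, JD]
Visit OE → queue [XB, BZ, JD]
Visit XB; enqueue NM → queue [BZ, JD, NM]
Visit BZ → queue [JD, NM]
Visit JD → queue [NM]
Visit NM → queue []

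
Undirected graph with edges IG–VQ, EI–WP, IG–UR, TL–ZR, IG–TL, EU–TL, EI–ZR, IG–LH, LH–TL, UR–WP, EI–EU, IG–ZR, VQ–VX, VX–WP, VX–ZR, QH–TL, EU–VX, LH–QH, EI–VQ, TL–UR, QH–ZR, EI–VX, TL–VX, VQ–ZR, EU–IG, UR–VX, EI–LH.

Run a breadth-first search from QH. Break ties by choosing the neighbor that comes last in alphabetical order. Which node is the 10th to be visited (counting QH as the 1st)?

EU

Visit QH; enqueue ZR, TL, LH → queue [ZR, TL, LH]
Visit ZR; enqueue VX, VQ, IG, EI → queue [TL, LH, VX, VQ, IG, EI]
Visit TL; enqueue UR, EU → queue [LH, VX, VQ, IG, EI, UR, EU]
Visit LH → queue [VX, VQ, IG, EI, UR, EU]
Visit VX; enqueue WP → queue [VQ, IG, EI, UR, EU, WP]
Visit VQ → queue [IG, EI, UR, EU, WP]
Visit IG → queue [EI, UR, EU, WP]
Visit EI → queue [UR, EU, WP]
Visit UR → queue [EU, WP]
Visit EU → queue [WP]
Visit WP → queue []

Visit order: QH, ZR, TL, LH, VX, VQ, IG, EI, UR, EU, WP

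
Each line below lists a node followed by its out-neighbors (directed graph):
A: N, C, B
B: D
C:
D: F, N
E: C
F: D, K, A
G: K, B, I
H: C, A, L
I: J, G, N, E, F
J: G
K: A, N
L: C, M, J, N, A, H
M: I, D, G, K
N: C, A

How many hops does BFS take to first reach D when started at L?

2

Level 0: L
Level 1: A, C, H, J, M, N
Level 2: B, D, G, I, K
Level 3: E, F
D first appears at level 2.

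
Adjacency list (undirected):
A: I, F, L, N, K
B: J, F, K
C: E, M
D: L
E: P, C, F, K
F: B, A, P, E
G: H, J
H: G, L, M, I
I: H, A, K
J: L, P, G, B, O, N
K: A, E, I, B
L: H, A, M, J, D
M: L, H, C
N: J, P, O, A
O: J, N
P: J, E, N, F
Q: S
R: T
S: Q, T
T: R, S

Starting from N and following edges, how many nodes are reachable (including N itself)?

BFS from N visits: N, J, P, O, A, L, G, B, E, F, I, K, H, M, D, C
Reachable nodes: 16 of 20 total.

16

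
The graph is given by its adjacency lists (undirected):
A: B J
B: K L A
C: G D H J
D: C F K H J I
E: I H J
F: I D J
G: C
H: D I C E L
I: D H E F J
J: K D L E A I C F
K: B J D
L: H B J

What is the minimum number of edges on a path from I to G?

3

Level 0: I
Level 1: D, E, F, H, J
Level 2: A, C, K, L
Level 3: B, G
G first appears at level 3.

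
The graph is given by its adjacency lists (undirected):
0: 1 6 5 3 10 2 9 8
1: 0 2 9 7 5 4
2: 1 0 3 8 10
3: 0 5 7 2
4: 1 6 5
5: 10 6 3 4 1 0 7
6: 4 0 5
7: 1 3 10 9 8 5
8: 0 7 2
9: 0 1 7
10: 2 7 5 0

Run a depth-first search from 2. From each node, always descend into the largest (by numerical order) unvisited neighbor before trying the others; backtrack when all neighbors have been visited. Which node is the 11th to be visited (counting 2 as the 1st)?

3

Visit 2
2 → 10
10 → 7
7 → 9
9 → 1
1 → 5
5 → 6
6 → 4
6 → 0
0 → 8
0 → 3

Visit order: 2, 10, 7, 9, 1, 5, 6, 4, 0, 8, 3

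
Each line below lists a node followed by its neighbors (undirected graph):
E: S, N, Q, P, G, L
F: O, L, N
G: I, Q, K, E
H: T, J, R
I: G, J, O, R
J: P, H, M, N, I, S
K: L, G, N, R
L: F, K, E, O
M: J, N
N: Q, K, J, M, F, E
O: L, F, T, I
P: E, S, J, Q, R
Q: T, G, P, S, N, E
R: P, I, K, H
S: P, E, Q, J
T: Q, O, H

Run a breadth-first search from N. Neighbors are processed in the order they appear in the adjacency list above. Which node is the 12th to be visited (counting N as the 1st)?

Visit N; enqueue Q, K, J, M, F, E → queue [Q, K, J, M, F, E]
Visit Q; enqueue T, G, P, S → queue [K, J, M, F, E, T, G, P, S]
Visit K; enqueue L, R → queue [J, M, F, E, T, G, P, S, L, R]
Visit J; enqueue H, I → queue [M, F, E, T, G, P, S, L, R, H, I]
Visit M → queue [F, E, T, G, P, S, L, R, H, I]
Visit F; enqueue O → queue [E, T, G, P, S, L, R, H, I, O]
Visit E → queue [T, G, P, S, L, R, H, I, O]
Visit T → queue [G, P, S, L, R, H, I, O]
Visit G → queue [P, S, L, R, H, I, O]
Visit P → queue [S, L, R, H, I, O]
Visit S → queue [L, R, H, I, O]
Visit L → queue [R, H, I, O]
Visit R → queue [H, I, O]
Visit H → queue [I, O]
Visit I → queue [O]
Visit O → queue []

Visit order: N, Q, K, J, M, F, E, T, G, P, S, L, R, H, I, O

L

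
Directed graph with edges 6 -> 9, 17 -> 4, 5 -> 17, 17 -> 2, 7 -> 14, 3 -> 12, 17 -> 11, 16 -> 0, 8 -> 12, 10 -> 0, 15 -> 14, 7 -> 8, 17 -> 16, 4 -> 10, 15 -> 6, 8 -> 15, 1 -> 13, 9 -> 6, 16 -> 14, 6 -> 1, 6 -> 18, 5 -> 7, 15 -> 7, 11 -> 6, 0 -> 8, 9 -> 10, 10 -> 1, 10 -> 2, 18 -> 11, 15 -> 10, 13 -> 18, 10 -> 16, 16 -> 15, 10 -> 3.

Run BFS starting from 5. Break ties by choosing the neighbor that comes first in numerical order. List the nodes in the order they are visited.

5 7 17 8 14 2 4 11 16 12 15 10 6 0 1 3 9 18 13

Visit 5; enqueue 7, 17 → queue [7, 17]
Visit 7; enqueue 8, 14 → queue [17, 8, 14]
Visit 17; enqueue 2, 4, 11, 16 → queue [8, 14, 2, 4, 11, 16]
Visit 8; enqueue 12, 15 → queue [14, 2, 4, 11, 16, 12, 15]
Visit 14 → queue [2, 4, 11, 16, 12, 15]
Visit 2 → queue [4, 11, 16, 12, 15]
Visit 4; enqueue 10 → queue [11, 16, 12, 15, 10]
Visit 11; enqueue 6 → queue [16, 12, 15, 10, 6]
Visit 16; enqueue 0 → queue [12, 15, 10, 6, 0]
Visit 12 → queue [15, 10, 6, 0]
Visit 15 → queue [10, 6, 0]
Visit 10; enqueue 1, 3 → queue [6, 0, 1, 3]
Visit 6; enqueue 9, 18 → queue [0, 1, 3, 9, 18]
Visit 0 → queue [1, 3, 9, 18]
Visit 1; enqueue 13 → queue [3, 9, 18, 13]
Visit 3 → queue [9, 18, 13]
Visit 9 → queue [18, 13]
Visit 18 → queue [13]
Visit 13 → queue []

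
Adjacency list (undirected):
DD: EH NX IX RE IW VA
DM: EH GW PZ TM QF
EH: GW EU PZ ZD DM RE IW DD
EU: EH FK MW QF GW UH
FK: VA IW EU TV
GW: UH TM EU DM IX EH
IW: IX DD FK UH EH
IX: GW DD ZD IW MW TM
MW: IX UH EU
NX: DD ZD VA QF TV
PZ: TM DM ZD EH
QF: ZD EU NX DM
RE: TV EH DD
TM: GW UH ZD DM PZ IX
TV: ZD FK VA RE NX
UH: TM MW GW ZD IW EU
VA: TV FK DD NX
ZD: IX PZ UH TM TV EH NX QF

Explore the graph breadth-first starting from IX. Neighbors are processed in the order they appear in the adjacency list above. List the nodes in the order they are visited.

IX → GW → DD → ZD → IW → MW → TM → UH → EU → DM → EH → NX → RE → VA → PZ → TV → QF → FK

Visit IX; enqueue GW, DD, ZD, IW, MW, TM → queue [GW, DD, ZD, IW, MW, TM]
Visit GW; enqueue UH, EU, DM, EH → queue [DD, ZD, IW, MW, TM, UH, EU, DM, EH]
Visit DD; enqueue NX, RE, VA → queue [ZD, IW, MW, TM, UH, EU, DM, EH, NX, RE, VA]
Visit ZD; enqueue PZ, TV, QF → queue [IW, MW, TM, UH, EU, DM, EH, NX, RE, VA, PZ, TV, QF]
Visit IW; enqueue FK → queue [MW, TM, UH, EU, DM, EH, NX, RE, VA, PZ, TV, QF, FK]
Visit MW → queue [TM, UH, EU, DM, EH, NX, RE, VA, PZ, TV, QF, FK]
Visit TM → queue [UH, EU, DM, EH, NX, RE, VA, PZ, TV, QF, FK]
Visit UH → queue [EU, DM, EH, NX, RE, VA, PZ, TV, QF, FK]
Visit EU → queue [DM, EH, NX, RE, VA, PZ, TV, QF, FK]
Visit DM → queue [EH, NX, RE, VA, PZ, TV, QF, FK]
Visit EH → queue [NX, RE, VA, PZ, TV, QF, FK]
Visit NX → queue [RE, VA, PZ, TV, QF, FK]
Visit RE → queue [VA, PZ, TV, QF, FK]
Visit VA → queue [PZ, TV, QF, FK]
Visit PZ → queue [TV, QF, FK]
Visit TV → queue [QF, FK]
Visit QF → queue [FK]
Visit FK → queue []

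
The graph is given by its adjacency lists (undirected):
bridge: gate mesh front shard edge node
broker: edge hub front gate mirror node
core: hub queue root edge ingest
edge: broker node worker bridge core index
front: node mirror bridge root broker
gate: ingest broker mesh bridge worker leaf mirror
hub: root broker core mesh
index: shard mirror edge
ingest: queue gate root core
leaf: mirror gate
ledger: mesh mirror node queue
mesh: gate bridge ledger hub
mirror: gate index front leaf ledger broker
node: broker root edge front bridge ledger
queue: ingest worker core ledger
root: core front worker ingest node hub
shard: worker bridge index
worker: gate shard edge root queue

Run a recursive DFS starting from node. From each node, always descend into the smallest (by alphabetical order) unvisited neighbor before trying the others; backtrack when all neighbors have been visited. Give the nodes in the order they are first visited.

Visit node
node → bridge
bridge → edge
edge → broker
broker → front
front → mirror
mirror → gate
gate → ingest
ingest → core
core → hub
hub → mesh
mesh → ledger
ledger → queue
queue → worker
worker → root
worker → shard
shard → index
gate → leaf

node -> bridge -> edge -> broker -> front -> mirror -> gate -> ingest -> core -> hub -> mesh -> ledger -> queue -> worker -> root -> shard -> index -> leaf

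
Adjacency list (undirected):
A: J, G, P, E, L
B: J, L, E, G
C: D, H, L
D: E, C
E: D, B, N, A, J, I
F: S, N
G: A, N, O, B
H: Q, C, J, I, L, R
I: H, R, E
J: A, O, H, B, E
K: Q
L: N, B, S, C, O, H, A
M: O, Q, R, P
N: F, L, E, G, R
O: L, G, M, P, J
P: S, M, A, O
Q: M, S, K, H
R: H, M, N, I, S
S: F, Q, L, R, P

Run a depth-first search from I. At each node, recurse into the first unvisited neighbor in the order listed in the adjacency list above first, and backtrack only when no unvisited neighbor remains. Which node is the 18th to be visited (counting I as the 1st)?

G

Visit I
I → H
H → Q
Q → M
M → O
O → L
L → N
N → F
F → S
S → R
S → P
P → A
A → J
J → B
B → E
E → D
D → C
B → G
Q → K

Visit order: I, H, Q, M, O, L, N, F, S, R, P, A, J, B, E, D, C, G, K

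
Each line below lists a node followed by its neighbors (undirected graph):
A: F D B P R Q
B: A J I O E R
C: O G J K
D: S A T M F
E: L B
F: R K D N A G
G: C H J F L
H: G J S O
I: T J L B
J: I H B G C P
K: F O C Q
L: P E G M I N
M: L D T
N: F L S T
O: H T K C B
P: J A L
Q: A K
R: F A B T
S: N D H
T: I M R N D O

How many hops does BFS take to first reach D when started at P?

2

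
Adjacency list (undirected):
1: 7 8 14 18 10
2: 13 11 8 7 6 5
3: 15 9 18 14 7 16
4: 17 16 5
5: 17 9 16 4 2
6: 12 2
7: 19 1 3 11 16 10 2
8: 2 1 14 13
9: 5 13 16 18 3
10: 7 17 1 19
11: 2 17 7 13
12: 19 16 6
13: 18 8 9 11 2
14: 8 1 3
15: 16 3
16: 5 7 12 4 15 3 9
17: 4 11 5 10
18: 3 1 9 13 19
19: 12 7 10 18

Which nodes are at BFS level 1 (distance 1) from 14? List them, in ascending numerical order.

Level 0: 14
Level 1: 1, 3, 8
Level 2: 2, 7, 9, 10, 13, 15, 16, 18
Level 3: 4, 5, 6, 11, 12, 17, 19

1, 3, 8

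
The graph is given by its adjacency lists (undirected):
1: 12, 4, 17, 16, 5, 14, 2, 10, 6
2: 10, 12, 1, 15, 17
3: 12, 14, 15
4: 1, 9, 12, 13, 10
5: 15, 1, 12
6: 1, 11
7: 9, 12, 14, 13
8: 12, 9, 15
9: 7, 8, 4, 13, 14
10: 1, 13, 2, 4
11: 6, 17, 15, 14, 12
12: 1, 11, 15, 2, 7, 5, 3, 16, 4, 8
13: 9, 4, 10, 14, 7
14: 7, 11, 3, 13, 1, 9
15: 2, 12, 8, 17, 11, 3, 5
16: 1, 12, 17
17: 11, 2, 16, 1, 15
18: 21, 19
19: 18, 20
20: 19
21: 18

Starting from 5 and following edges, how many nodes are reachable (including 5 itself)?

BFS from 5 visits: 5, 15, 1, 12, 2, 8, 17, 11, 3, 4, 16, 14, 10, 6, 7, 9, 13
Reachable nodes: 17 of 21 total.

17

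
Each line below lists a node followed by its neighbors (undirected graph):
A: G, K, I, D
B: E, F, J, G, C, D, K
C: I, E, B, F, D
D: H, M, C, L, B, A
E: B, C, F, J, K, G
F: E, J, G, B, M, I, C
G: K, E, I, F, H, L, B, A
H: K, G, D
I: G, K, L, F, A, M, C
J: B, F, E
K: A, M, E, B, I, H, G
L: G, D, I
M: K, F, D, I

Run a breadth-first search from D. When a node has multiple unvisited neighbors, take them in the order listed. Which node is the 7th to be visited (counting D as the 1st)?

A

Visit D; enqueue H, M, C, L, B, A → queue [H, M, C, L, B, A]
Visit H; enqueue K, G → queue [M, C, L, B, A, K, G]
Visit M; enqueue F, I → queue [C, L, B, A, K, G, F, I]
Visit C; enqueue E → queue [L, B, A, K, G, F, I, E]
Visit L → queue [B, A, K, G, F, I, E]
Visit B; enqueue J → queue [A, K, G, F, I, E, J]
Visit A → queue [K, G, F, I, E, J]
Visit K → queue [G, F, I, E, J]
Visit G → queue [F, I, E, J]
Visit F → queue [I, E, J]
Visit I → queue [E, J]
Visit E → queue [J]
Visit J → queue []

Visit order: D, H, M, C, L, B, A, K, G, F, I, E, J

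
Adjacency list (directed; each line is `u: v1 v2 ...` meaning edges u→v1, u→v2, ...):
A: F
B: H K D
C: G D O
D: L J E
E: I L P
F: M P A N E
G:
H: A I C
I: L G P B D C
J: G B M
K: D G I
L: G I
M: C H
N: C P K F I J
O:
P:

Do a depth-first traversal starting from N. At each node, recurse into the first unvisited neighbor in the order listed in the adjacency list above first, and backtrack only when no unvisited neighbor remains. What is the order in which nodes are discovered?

N, C, G, D, L, I, P, B, H, A, F, M, E, K, J, O

Visit N
N → C
C → G
C → D
D → L
L → I
I → P
I → B
B → H
H → A
A → F
F → M
F → E
B → K
D → J
C → O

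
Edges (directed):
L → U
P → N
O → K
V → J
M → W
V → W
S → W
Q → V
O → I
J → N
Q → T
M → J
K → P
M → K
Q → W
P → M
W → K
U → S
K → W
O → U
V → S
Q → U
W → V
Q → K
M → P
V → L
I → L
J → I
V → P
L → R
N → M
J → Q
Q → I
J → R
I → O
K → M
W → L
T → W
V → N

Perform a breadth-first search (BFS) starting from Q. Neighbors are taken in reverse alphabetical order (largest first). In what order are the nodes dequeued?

Q, W, V, U, T, K, I, L, S, P, N, J, M, O, R

Visit Q; enqueue W, V, U, T, K, I → queue [W, V, U, T, K, I]
Visit W; enqueue L → queue [V, U, T, K, I, L]
Visit V; enqueue S, P, N, J → queue [U, T, K, I, L, S, P, N, J]
Visit U → queue [T, K, I, L, S, P, N, J]
Visit T → queue [K, I, L, S, P, N, J]
Visit K; enqueue M → queue [I, L, S, P, N, J, M]
Visit I; enqueue O → queue [L, S, P, N, J, M, O]
Visit L; enqueue R → queue [S, P, N, J, M, O, R]
Visit S → queue [P, N, J, M, O, R]
Visit P → queue [N, J, M, O, R]
Visit N → queue [J, M, O, R]
Visit J → queue [M, O, R]
Visit M → queue [O, R]
Visit O → queue [R]
Visit R → queue []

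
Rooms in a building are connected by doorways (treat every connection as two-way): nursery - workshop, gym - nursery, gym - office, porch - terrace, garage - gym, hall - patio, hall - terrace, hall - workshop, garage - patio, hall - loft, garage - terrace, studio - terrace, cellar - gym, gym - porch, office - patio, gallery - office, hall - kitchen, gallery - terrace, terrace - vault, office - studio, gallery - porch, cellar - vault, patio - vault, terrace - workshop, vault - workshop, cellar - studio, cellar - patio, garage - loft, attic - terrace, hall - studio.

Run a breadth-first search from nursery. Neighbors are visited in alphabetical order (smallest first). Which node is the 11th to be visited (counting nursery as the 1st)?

Visit nursery; enqueue gym, workshop → queue [gym, workshop]
Visit gym; enqueue cellar, garage, office, porch → queue [workshop, cellar, garage, office, porch]
Visit workshop; enqueue hall, terrace, vault → queue [cellar, garage, office, porch, hall, terrace, vault]
Visit cellar; enqueue patio, studio → queue [garage, office, porch, hall, terrace, vault, patio, studio]
Visit garage; enqueue loft → queue [office, porch, hall, terrace, vault, patio, studio, loft]
Visit office; enqueue gallery → queue [porch, hall, terrace, vault, patio, studio, loft, gallery]
Visit porch → queue [hall, terrace, vault, patio, studio, loft, gallery]
Visit hall; enqueue kitchen → queue [terrace, vault, patio, studio, loft, gallery, kitchen]
Visit terrace; enqueue attic → queue [vault, patio, studio, loft, gallery, kitchen, attic]
Visit vault → queue [patio, studio, loft, gallery, kitchen, attic]
Visit patio → queue [studio, loft, gallery, kitchen, attic]
Visit studio → queue [loft, gallery, kitchen, attic]
Visit loft → queue [gallery, kitchen, attic]
Visit gallery → queue [kitchen, attic]
Visit kitchen → queue [attic]
Visit attic → queue []

Visit order: nursery, gym, workshop, cellar, garage, office, porch, hall, terrace, vault, patio, studio, loft, gallery, kitchen, attic

patio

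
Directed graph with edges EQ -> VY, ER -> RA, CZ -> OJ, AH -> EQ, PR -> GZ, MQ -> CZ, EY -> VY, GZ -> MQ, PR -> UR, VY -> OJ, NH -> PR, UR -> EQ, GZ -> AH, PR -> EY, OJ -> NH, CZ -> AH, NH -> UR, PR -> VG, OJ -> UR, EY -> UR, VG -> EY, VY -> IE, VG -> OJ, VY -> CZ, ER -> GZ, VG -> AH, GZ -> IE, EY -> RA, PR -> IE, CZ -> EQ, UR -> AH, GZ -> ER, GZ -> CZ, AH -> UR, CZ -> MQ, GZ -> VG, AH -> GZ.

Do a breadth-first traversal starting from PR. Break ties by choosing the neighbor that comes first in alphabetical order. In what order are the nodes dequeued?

Visit PR; enqueue EY, GZ, IE, UR, VG → queue [EY, GZ, IE, UR, VG]
Visit EY; enqueue RA, VY → queue [GZ, IE, UR, VG, RA, VY]
Visit GZ; enqueue AH, CZ, ER, MQ → queue [IE, UR, VG, RA, VY, AH, CZ, ER, MQ]
Visit IE → queue [UR, VG, RA, VY, AH, CZ, ER, MQ]
Visit UR; enqueue EQ → queue [VG, RA, VY, AH, CZ, ER, MQ, EQ]
Visit VG; enqueue OJ → queue [RA, VY, AH, CZ, ER, MQ, EQ, OJ]
Visit RA → queue [VY, AH, CZ, ER, MQ, EQ, OJ]
Visit VY → queue [AH, CZ, ER, MQ, EQ, OJ]
Visit AH → queue [CZ, ER, MQ, EQ, OJ]
Visit CZ → queue [ER, MQ, EQ, OJ]
Visit ER → queue [MQ, EQ, OJ]
Visit MQ → queue [EQ, OJ]
Visit EQ → queue [OJ]
Visit OJ; enqueue NH → queue [NH]
Visit NH → queue []

PR → EY → GZ → IE → UR → VG → RA → VY → AH → CZ → ER → MQ → EQ → OJ → NH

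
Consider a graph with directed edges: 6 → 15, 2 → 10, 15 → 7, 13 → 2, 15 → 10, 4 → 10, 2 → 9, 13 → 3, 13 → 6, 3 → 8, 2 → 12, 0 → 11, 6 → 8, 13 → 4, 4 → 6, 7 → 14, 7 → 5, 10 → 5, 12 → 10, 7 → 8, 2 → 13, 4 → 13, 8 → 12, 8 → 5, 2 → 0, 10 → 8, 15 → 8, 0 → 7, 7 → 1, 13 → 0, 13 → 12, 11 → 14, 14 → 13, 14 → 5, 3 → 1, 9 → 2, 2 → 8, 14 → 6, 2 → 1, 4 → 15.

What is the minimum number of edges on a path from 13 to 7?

2

Level 0: 13
Level 1: 0, 2, 3, 4, 6, 12
Level 2: 1, 7, 8, 9, 10, 11, 15
Level 3: 5, 14
7 first appears at level 2.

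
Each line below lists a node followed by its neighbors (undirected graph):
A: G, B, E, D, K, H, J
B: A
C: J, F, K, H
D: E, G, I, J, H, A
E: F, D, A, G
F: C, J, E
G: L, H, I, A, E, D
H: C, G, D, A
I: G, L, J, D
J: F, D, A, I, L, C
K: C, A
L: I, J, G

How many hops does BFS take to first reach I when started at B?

3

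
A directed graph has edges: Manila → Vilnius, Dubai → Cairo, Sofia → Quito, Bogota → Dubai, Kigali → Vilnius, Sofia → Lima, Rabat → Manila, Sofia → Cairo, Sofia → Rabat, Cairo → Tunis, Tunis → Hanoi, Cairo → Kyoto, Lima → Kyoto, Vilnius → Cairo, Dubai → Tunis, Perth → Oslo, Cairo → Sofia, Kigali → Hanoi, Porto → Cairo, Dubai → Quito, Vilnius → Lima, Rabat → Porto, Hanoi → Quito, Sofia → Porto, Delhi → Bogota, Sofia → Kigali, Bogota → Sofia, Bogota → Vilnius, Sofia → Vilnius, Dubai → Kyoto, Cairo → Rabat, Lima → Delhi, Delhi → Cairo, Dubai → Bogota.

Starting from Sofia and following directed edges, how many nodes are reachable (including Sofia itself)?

15

BFS from Sofia visits: Sofia, Cairo, Kigali, Lima, Porto, Quito, Rabat, Vilnius, Kyoto, Tunis, Hanoi, Delhi, Manila, Bogota, Dubai
Reachable nodes: 15 of 17 total.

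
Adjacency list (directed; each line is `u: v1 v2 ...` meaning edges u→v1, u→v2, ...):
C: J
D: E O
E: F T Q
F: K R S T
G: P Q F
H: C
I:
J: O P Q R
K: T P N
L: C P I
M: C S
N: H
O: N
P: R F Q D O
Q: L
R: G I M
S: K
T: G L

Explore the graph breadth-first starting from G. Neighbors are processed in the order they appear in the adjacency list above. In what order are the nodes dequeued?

G → P → Q → F → R → D → O → L → K → S → T → I → M → E → N → C → H → J

Visit G; enqueue P, Q, F → queue [P, Q, F]
Visit P; enqueue R, D, O → queue [Q, F, R, D, O]
Visit Q; enqueue L → queue [F, R, D, O, L]
Visit F; enqueue K, S, T → queue [R, D, O, L, K, S, T]
Visit R; enqueue I, M → queue [D, O, L, K, S, T, I, M]
Visit D; enqueue E → queue [O, L, K, S, T, I, M, E]
Visit O; enqueue N → queue [L, K, S, T, I, M, E, N]
Visit L; enqueue C → queue [K, S, T, I, M, E, N, C]
Visit K → queue [S, T, I, M, E, N, C]
Visit S → queue [T, I, M, E, N, C]
Visit T → queue [I, M, E, N, C]
Visit I → queue [M, E, N, C]
Visit M → queue [E, N, C]
Visit E → queue [N, C]
Visit N; enqueue H → queue [C, H]
Visit C; enqueue J → queue [H, J]
Visit H → queue [J]
Visit J → queue []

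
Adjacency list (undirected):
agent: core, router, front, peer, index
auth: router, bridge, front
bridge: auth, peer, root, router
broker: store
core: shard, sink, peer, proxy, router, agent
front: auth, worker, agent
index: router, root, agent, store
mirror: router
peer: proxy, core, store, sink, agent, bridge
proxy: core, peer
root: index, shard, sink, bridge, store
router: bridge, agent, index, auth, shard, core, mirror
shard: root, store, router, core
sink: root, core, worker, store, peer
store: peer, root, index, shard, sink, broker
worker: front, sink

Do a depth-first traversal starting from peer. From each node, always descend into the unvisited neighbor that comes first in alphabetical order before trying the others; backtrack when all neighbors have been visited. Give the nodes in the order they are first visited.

Visit peer
peer → agent
agent → core
core → proxy
core → router
router → auth
auth → bridge
bridge → root
root → index
index → store
store → broker
store → shard
store → sink
sink → worker
worker → front
router → mirror

peer agent core proxy router auth bridge root index store broker shard sink worker front mirror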